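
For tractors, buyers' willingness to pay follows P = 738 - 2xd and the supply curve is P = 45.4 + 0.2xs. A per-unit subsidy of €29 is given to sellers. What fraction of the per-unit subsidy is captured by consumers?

Pre-subsidy: 738 - 2x = 45.4 + 0.2x gives x* = 3463/11 and P* = 1192/11.
With the subsidy, sellers receive Ps = Pb + 29 for each unit, where Pb is the price buyers pay.
On the curves, Pb = 738 - 2x and Ps = 45.4 + 0.2x; the wedge Ps − Pb = 29 gives 45.4 + 0.2x − (738 - 2x) = 29, so x' = 328.
Then Pb = 738 − 2·328 = 82 and Ps = 45.4 + 0.2·328 = 111.
Buyers' price falls by P* − Pb = 1192/11 − 82 = 290/11; sellers' price rises by Ps − P* = 111 − 1192/11 = 29/11.
So consumers capture (290/11)/29 = 10/11 of each unit of subsidy.

Consumer share = 10/11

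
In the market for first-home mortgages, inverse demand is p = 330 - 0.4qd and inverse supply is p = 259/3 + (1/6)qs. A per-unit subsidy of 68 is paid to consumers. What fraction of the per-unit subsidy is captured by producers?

Pre-subsidy: 330 - 0.4q = 259/3 + (1/6)q gives q* = 430 and p* = 158.
With the rebate, buyers effectively pay pb = ps − 68, where ps is the price sellers receive.
On the curves, pb = 330 - 0.4q and ps = 259/3 + (1/6)q; the wedge ps − pb = 68 gives 259/3 + (1/6)q − (330 - 0.4q) = 68, so q' = 550.
Then pb = 330 − 0.4·550 = 110 and ps = 259/3 + (1/6)·550 = 178.
Buyers' price falls by p* − pb = 158 − 110 = 48; sellers' price rises by ps − p* = 178 − 158 = 20.
So producers capture 20/68 = 5/17 of each unit of subsidy.

Producer share = 5/17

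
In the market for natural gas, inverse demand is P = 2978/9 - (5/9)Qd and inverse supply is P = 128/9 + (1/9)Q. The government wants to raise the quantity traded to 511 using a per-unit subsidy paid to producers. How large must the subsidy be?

Required subsidy s = 24 per unit

At Q = 511, from the demand curve buyers pay Pb = 2978/9 − (5/9)·511 = 47; from the supply curve sellers need Ps = 128/9 + (1/9)·511 = 71.
The subsidy must fill the gap: s = Ps − Pb = 71 − 47 = 24.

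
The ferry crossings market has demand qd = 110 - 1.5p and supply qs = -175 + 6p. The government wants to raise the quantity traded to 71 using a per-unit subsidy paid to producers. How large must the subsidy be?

Required subsidy s = 15 per unit

At q = 71, invert demand for the buyer price: pb = (110 − 71)/1.5 = 26; invert supply for the seller price: ps = (71 − (-175))/6 = 41.
The subsidy must fill the gap: s = ps − pb = 41 − 26 = 15.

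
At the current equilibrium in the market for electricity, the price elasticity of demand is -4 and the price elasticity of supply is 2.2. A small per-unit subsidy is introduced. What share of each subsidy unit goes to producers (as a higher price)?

For a small subsidy around the equilibrium, the benefit split depends on the relative slopes, which at a point are proportional to the elasticities.
Buyer share = εs/(εs + |εd|) = 2.2/(2.2 + 4) = 11/31; seller share = |εd|/(εs + |εd|) = 20/31.
So producers capture 20/31 of the subsidy.

Producer share = 20/31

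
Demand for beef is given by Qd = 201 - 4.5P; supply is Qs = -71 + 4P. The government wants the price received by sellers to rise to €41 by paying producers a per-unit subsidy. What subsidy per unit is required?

At a seller price of 41, quantity supplied is -71 + 4·41 = 93.
Buyers absorb 93 only when they pay Pb with 201 − 4.5·Pb = 93, i.e. Pb = 24.
s = Ps − Pb = 41 − 24 = 17.

Required subsidy s = €17 per unit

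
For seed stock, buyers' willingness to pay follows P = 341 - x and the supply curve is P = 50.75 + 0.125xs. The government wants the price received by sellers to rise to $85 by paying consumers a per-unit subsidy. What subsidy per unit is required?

Required subsidy s = $18 per unit

At a seller price of 85, quantity supplied is -406 + 8·85 = 274.
Buyers absorb 274 only when they pay Pb = 341 − 1·274 = 67.
s = Ps − Pb = 85 − 67 = 18.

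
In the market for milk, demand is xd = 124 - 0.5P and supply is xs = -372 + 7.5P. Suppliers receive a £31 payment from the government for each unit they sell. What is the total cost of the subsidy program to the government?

Government cost = £3333.46875

Pre-subsidy: 124 - 0.5P = -372 + 7.5P gives P* = 62, x* = 93.
With the subsidy, sellers receive Ps = Pb + 31 for each unit, where Pb is the price buyers pay.
Supply in terms of Pb becomes xs = -372 + 7.5(Pb + 31) = -139.5 + 7.5Pb. Setting this equal to demand: 124 - 0.5Pb = -139.5 + 7.5Pb, so Pb = 32.9375.
Sellers receive Ps = 32.9375 + 31 = 63.9375; x' = 124 − 0.5·32.9375 = 107.53125.
Government outlay = subsidy × quantity = 31 × 107.53125 = 3333.46875.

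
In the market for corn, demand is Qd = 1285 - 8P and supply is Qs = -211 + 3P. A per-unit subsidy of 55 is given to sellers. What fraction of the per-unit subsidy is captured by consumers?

Consumer share = 3/11

Pre-subsidy: 1285 - 8P = -211 + 3P gives P* = 136, Q* = 197.
With the subsidy, sellers receive Ps = Pb + 55 for each unit, where Pb is the price buyers pay.
Supply in terms of Pb becomes Qs = -211 + 3(Pb + 55) = -46 + 3Pb. Setting this equal to demand: 1285 - 8Pb = -46 + 3Pb, so Pb = 121.
Sellers receive Ps = 121 + 55 = 176; Q' = 1285 − 8·121 = 317.
Buyers' price falls by P* − Pb = 136 − 121 = 15; sellers' price rises by Ps − P* = 176 − 136 = 40.
So consumers capture 15/55 = 3/11 of each unit of subsidy.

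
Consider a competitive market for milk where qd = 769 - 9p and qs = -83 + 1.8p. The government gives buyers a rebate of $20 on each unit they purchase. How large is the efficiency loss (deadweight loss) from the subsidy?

Deadweight loss = $300

Pre-subsidy: 769 - 9p = -83 + 1.8p gives p* = 710/9, q* = 59.
With the rebate, buyers effectively pay pb = ps − 20, where ps is the price sellers receive.
Demand in terms of ps becomes qd = 769 − 9(ps − 20) = 949 - 9ps. Setting this equal to supply: 949 - 9ps = -83 + 1.8ps, so ps = 860/9.
Buyers pay pb = 860/9 − 20 = 680/9; q' = -83 + 1.8·(860/9) = 89.
The subsidy expands output by 89 − 59 = 30 past the efficient level; on those units the gap between marginal cost and willingness to pay runs from 0 up to 20.
DWL = ½ × 20 × 30 = 300.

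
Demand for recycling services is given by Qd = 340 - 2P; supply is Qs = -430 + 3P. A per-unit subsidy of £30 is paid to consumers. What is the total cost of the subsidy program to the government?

Government cost = £2040

Pre-subsidy: 340 - 2P = -430 + 3P gives P* = 154, Q* = 32.
With the rebate, buyers effectively pay Pb = Ps − 30, where Ps is the price sellers receive.
Demand in terms of Ps becomes Qd = 340 − 2(Ps − 30) = 400 - 2Ps. Setting this equal to supply: 400 - 2Ps = -430 + 3Ps, so Ps = 166.
Buyers pay Pb = 166 − 30 = 136; Q' = -430 + 3·166 = 68.
Government outlay = subsidy × quantity = 30 × 68 = 2040.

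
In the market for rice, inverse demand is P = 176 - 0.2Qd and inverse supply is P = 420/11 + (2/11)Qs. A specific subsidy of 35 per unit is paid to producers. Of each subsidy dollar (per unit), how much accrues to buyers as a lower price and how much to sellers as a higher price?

Buyers gain 55/3 per unit; sellers gain 50/3 per unit

Pre-subsidy: 176 - 0.2Q = 420/11 + (2/11)Q gives Q* = 7580/21 and P* = 2180/21.
With the subsidy, sellers receive Ps = Pb + 35 for each unit, where Pb is the price buyers pay.
On the curves, Pb = 176 - 0.2Q and Ps = 420/11 + (2/11)Q; the wedge Ps − Pb = 35 gives 420/11 + (2/11)Q − (176 - 0.2Q) = 35, so Q' = 9505/21.
Then Pb = 176 − 0.2·(9505/21) = 1795/21 and Ps = 420/11 + (2/11)·(9505/21) = 2530/21.
Buyers' price falls by P* − Pb = 2180/21 − 1795/21 = 55/3; sellers' price rises by Ps − P* = 2530/21 − 2180/21 = 50/3.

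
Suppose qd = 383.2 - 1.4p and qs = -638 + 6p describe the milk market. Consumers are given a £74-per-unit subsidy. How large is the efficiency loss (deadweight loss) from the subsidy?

Pre-subsidy: 383.2 - 1.4p = -638 + 6p gives p* = 138, q* = 190.
With the rebate, buyers effectively pay pb = ps − 74, where ps is the price sellers receive.
Demand in terms of ps becomes qd = 383.2 − 1.4(ps − 74) = 486.8 - 1.4ps. Setting this equal to supply: 486.8 - 1.4ps = -638 + 6ps, so ps = 152.
Buyers pay pb = 152 − 74 = 78; q' = -638 + 6·152 = 274.
The subsidy expands output by 274 − 190 = 84 past the efficient level; on those units the gap between marginal cost and willingness to pay runs from 0 up to 74.
DWL = ½ × 74 × 84 = 3108.

Deadweight loss = £3108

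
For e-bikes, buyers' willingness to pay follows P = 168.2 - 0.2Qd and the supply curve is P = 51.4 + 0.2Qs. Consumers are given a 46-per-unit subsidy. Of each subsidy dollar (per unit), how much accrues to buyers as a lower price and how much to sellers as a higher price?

Buyers gain 23 per unit; sellers gain 23 per unit

Pre-subsidy: 168.2 - 0.2Q = 51.4 + 0.2Q gives Q* = 292 and P* = 109.8.
With the rebate, buyers effectively pay Pb = Ps − 46, where Ps is the price sellers receive.
On the curves, Pb = 168.2 - 0.2Q and Ps = 51.4 + 0.2Q; the wedge Ps − Pb = 46 gives 51.4 + 0.2Q − (168.2 - 0.2Q) = 46, so Q' = 407.
Then Pb = 168.2 − 0.2·407 = 86.8 and Ps = 51.4 + 0.2·407 = 132.8.
Buyers' price falls by P* − Pb = 109.8 − 86.8 = 23; sellers' price rises by Ps − P* = 132.8 − 109.8 = 23.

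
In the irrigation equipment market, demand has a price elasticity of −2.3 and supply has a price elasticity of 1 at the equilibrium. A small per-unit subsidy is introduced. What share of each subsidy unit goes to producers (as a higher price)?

For a small subsidy around the equilibrium, the benefit split depends on the relative slopes, which at a point are proportional to the elasticities.
Buyer share = εs/(εs + |εd|) = 1/(1 + 2.3) = 10/33; seller share = |εd|/(εs + |εd|) = 23/33.
So producers capture 23/33 of the subsidy.

Producer share = 23/33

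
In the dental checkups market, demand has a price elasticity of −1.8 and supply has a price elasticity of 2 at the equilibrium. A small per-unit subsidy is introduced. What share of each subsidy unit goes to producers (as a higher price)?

Producer share = 9/19

For a small subsidy around the equilibrium, the benefit split depends on the relative slopes, which at a point are proportional to the elasticities.
Buyer share = εs/(εs + |εd|) = 2/(2 + 1.8) = 10/19; seller share = |εd|/(εs + |εd|) = 9/19.
So producers capture 9/19 of the subsidy.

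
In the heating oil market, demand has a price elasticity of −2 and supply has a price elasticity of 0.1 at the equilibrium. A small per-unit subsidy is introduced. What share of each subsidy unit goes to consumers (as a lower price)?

Consumer share = 1/21

For a small subsidy around the equilibrium, the benefit split depends on the relative slopes, which at a point are proportional to the elasticities.
Buyer share = εs/(εs + |εd|) = 0.1/(0.1 + 2) = 1/21; seller share = |εd|/(εs + |εd|) = 20/21.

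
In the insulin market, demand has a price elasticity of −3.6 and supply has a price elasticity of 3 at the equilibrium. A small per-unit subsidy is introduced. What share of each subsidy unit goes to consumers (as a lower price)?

Consumer share = 5/11

For a small subsidy around the equilibrium, the benefit split depends on the relative slopes, which at a point are proportional to the elasticities.
Buyer share = εs/(εs + |εd|) = 3/(3 + 3.6) = 5/11; seller share = |εd|/(εs + |εd|) = 6/11.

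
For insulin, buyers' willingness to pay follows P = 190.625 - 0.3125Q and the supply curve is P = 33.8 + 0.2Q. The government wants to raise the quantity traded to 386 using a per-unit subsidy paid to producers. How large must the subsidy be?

Required subsidy s = 41 per unit

At Q = 386, from the demand curve buyers pay Pb = 190.625 − 0.3125·386 = 70; from the supply curve sellers need Ps = 33.8 + 0.2·386 = 111.
The subsidy must fill the gap: s = Ps − Pb = 111 − 70 = 41.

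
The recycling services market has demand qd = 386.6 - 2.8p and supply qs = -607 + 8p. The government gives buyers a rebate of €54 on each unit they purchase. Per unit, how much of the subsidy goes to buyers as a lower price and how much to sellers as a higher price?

Buyers gain €40 per unit; sellers gain €14 per unit

Pre-subsidy: 386.6 - 2.8p = -607 + 8p gives p* = 92, q* = 129.
With the rebate, buyers effectively pay pb = ps − 54, where ps is the price sellers receive.
Demand in terms of ps becomes qd = 386.6 − 2.8(ps − 54) = 537.8 - 2.8ps. Setting this equal to supply: 537.8 - 2.8ps = -607 + 8ps, so ps = 106.
Buyers pay pb = 106 − 54 = 52; q' = -607 + 8·106 = 241.
Buyers' price falls by p* − pb = 92 − 52 = 40; sellers' price rises by ps − p* = 106 − 92 = 14.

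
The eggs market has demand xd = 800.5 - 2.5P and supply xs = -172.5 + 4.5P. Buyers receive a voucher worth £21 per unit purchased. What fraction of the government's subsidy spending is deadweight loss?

DWL / government spending = 45/1298

Pre-subsidy: 800.5 - 2.5P = -172.5 + 4.5P gives P* = 139, x* = 453.
With the rebate, buyers effectively pay Pb = Ps − 21, where Ps is the price sellers receive.
Demand in terms of Ps becomes xd = 800.5 − 2.5(Ps − 21) = 853 - 2.5Ps. Setting this equal to supply: 853 - 2.5Ps = -172.5 + 4.5Ps, so Ps = 146.5.
Buyers pay Pb = 146.5 − 21 = 125.5; x' = -172.5 + 4.5·146.5 = 486.75.
ΔCS = ½(453 + 486.75)(139 − 125.5) = 6343.3125; ΔPS = ½(453 + 486.75)(146.5 − 139) = 3524.0625.
Government spending = 21 × 486.75 = 10221.75.
DWL = ½ × 21 × (486.75 − 453) = 354.375; fraction = 354.375 / 10221.75 = 45/1298.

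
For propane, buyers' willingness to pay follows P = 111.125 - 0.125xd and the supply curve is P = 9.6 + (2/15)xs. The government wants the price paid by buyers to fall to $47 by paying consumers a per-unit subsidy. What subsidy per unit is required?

Required subsidy s = $31 per unit

At a buyer price of 47, quantity demanded is 889 − 8·47 = 513.
Sellers supply 513 only when they receive Ps = 9.6 + (2/15)·513 = 78.
s = Ps − Pb = 78 − 47 = 31.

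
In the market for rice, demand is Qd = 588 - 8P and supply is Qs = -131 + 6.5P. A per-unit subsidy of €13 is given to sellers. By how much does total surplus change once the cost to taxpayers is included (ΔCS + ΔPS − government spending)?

Pre-subsidy: 588 - 8P = -131 + 6.5P gives P* = 1438/29, Q* = 5548/29.
With the subsidy, sellers receive Ps = Pb + 13 for each unit, where Pb is the price buyers pay.
Supply in terms of Pb becomes Qs = -131 + 6.5(Pb + 13) = -46.5 + 6.5Pb. Setting this equal to demand: 588 - 8Pb = -46.5 + 6.5Pb, so Pb = 1269/29.
Sellers receive Ps = 1269/29 + 13 = 1646/29; Q' = 588 − 8·(1269/29) = 6900/29.
ΔCS = ½(5548/29 + 6900/29)(1438/29 − 1269/29) = 1051856/841; ΔPS = ½(5548/29 + 6900/29)(1646/29 − 1438/29) = 1294592/841.
Government spending = 13 × 6900/29 = 89700/29.
Net change = 1051856/841 + 1294592/841 − 89700/29 = -8788/29. The loss equals the DWL triangle ½·13·1352/29.

Net change in total surplus = -8788/29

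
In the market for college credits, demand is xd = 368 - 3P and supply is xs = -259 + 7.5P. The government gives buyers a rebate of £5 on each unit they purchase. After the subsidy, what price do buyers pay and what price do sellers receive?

Buyers pay 393/7; sellers receive 428/7

Pre-subsidy: 368 - 3P = -259 + 7.5P gives P* = 418/7, x* = 1322/7.
With the rebate, buyers effectively pay Pb = Ps − 5, where Ps is the price sellers receive.
Demand in terms of Ps becomes xd = 368 − 3(Ps − 5) = 383 - 3Ps. Setting this equal to supply: 383 - 3Ps = -259 + 7.5Ps, so Ps = 428/7.
Buyers pay Pb = 428/7 − 5 = 393/7; x' = -259 + 7.5·(428/7) = 1397/7.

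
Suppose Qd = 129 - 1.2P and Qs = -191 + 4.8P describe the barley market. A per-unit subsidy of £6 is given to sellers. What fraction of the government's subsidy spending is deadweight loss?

Pre-subsidy: 129 - 1.2P = -191 + 4.8P gives P* = 160/3, Q* = 65.
With the subsidy, sellers receive Ps = Pb + 6 for each unit, where Pb is the price buyers pay.
Supply in terms of Pb becomes Qs = -191 + 4.8(Pb + 6) = -162.2 + 4.8Pb. Setting this equal to demand: 129 - 1.2Pb = -162.2 + 4.8Pb, so Pb = 728/15.
Sellers receive Ps = 728/15 + 6 = 818/15; Q' = 129 − 1.2·(728/15) = 70.76.
ΔCS = ½(65 + 70.76)(160/3 − 728/15) = 325.824; ΔPS = ½(65 + 70.76)(818/15 − 160/3) = 81.456.
Government spending = 6 × 70.76 = 424.56.
DWL = ½ × 6 × (70.76 − 65) = 17.28; fraction = 17.28 / 424.56 = 72/1769.

DWL / government spending = 72/1769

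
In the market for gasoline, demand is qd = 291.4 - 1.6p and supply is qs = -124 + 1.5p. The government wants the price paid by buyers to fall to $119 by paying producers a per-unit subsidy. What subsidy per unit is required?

Required subsidy s = $31 per unit

At a buyer price of 119, quantity demanded is 291.4 − 1.6·119 = 101.
Sellers supply 101 only when they receive ps with -124 + 1.5·ps = 101, i.e. ps = 150.
s = ps − pb = 150 − 119 = 31.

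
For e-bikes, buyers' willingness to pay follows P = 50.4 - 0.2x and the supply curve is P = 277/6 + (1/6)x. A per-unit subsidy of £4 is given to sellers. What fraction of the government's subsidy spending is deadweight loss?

DWL / government spending = 60/247

Pre-subsidy: 50.4 - 0.2x = 277/6 + (1/6)x gives x* = 127/11 and P* = 529/11.
With the subsidy, sellers receive Ps = Pb + 4 for each unit, where Pb is the price buyers pay.
On the curves, Pb = 50.4 - 0.2x and Ps = 277/6 + (1/6)x; the wedge Ps − Pb = 4 gives 277/6 + (1/6)x − (50.4 - 0.2x) = 4, so x' = 247/11.
Then Pb = 50.4 − 0.2·(247/11) = 505/11 and Ps = 277/6 + (1/6)·(247/11) = 549/11.
ΔCS = ½(127/11 + 247/11)(529/11 − 505/11) = 408/11; ΔPS = ½(127/11 + 247/11)(549/11 − 529/11) = 340/11.
Government spending = 4 × 247/11 = 988/11.
DWL = ½ × 4 × (247/11 − 127/11) = 240/11; fraction = (240/11) / (988/11) = 60/247.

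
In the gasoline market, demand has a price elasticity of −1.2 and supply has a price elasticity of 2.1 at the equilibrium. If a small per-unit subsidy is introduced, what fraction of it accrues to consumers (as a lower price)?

Consumer share = 7/11

For a small subsidy around the equilibrium, the benefit split depends on the relative slopes, which at a point are proportional to the elasticities.
Buyer share = εs/(εs + |εd|) = 2.1/(2.1 + 1.2) = 7/11; seller share = |εd|/(εs + |εd|) = 4/11.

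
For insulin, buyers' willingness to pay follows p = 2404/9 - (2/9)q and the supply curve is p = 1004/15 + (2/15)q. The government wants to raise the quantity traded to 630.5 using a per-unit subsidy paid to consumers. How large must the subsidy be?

Required subsidy s = 24 per unit

At q = 630.5, from the demand curve buyers pay pb = 2404/9 − (2/9)·630.5 = 127; from the supply curve sellers need ps = 1004/15 + (2/15)·630.5 = 151.
The subsidy must fill the gap: s = ps − pb = 151 − 127 = 24.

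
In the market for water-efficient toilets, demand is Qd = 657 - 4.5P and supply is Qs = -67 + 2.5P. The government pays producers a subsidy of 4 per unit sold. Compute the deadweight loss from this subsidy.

Deadweight loss = 90/7

Pre-subsidy: 657 - 4.5P = -67 + 2.5P gives P* = 724/7, Q* = 1341/7.
With the subsidy, sellers receive Ps = Pb + 4 for each unit, where Pb is the price buyers pay.
Supply in terms of Pb becomes Qs = -67 + 2.5(Pb + 4) = -57 + 2.5Pb. Setting this equal to demand: 657 - 4.5Pb = -57 + 2.5Pb, so Pb = 102.
Sellers receive Ps = 102 + 4 = 106; Q' = 657 − 4.5·102 = 198.
The subsidy expands output by 198 − 1341/7 = 45/7 past the efficient level; on those units the gap between marginal cost and willingness to pay runs from 0 up to 4.
DWL = ½ × 4 × 45/7 = 90/7.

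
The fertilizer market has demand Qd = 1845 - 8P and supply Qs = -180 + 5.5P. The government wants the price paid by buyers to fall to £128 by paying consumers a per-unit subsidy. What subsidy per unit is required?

Required subsidy s = £54 per unit

At a buyer price of 128, quantity demanded is 1845 − 8·128 = 821.
Sellers supply 821 only when they receive Ps with -180 + 5.5·Ps = 821, i.e. Ps = 182.
s = Ps − Pb = 182 − 128 = 54.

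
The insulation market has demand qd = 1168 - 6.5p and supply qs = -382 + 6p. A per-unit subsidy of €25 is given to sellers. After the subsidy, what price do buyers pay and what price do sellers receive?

Pre-subsidy: 1168 - 6.5p = -382 + 6p gives p* = 124, q* = 362.
With the subsidy, sellers receive ps = pb + 25 for each unit, where pb is the price buyers pay.
Supply in terms of pb becomes qs = -382 + 6(pb + 25) = -232 + 6pb. Setting this equal to demand: 1168 - 6.5pb = -232 + 6pb, so pb = 112.
Sellers receive ps = 112 + 25 = 137; q' = 1168 − 6.5·112 = 440.

Buyers pay €112; sellers receive €137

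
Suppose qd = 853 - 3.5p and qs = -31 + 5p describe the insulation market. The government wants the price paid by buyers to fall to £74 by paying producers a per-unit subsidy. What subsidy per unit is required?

At a buyer price of 74, quantity demanded is 853 − 3.5·74 = 594.
Sellers supply 594 only when they receive ps with -31 + 5·ps = 594, i.e. ps = 125.
s = ps − pb = 125 − 74 = 51.

Required subsidy s = £51 per unit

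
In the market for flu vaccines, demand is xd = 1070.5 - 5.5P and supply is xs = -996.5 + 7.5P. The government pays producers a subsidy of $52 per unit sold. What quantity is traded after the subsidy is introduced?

Pre-subsidy: 1070.5 - 5.5P = -996.5 + 7.5P gives P* = 159, x* = 196.
With the subsidy, sellers receive Ps = Pb + 52 for each unit, where Pb is the price buyers pay.
Supply in terms of Pb becomes xs = -996.5 + 7.5(Pb + 52) = -606.5 + 7.5Pb. Setting this equal to demand: 1070.5 - 5.5Pb = -606.5 + 7.5Pb, so Pb = 129.
Sellers receive Ps = 129 + 52 = 181; x' = 1070.5 − 5.5·129 = 361.

x' = 361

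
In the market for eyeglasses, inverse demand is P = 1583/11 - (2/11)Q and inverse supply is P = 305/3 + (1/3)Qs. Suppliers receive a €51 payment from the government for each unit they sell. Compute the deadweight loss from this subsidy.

Pre-subsidy: 1583/11 - (2/11)Q = 305/3 + (1/3)Q gives Q* = 82 and P* = 129.
With the subsidy, sellers receive Ps = Pb + 51 for each unit, where Pb is the price buyers pay.
On the curves, Pb = 1583/11 - (2/11)Q and Ps = 305/3 + (1/3)Q; the wedge Ps − Pb = 51 gives 305/3 + (1/3)Q − (1583/11 - (2/11)Q) = 51, so Q' = 181.
Then Pb = 1583/11 − (2/11)·181 = 111 and Ps = 305/3 + (1/3)·181 = 162.
The subsidy expands output by 181 − 82 = 99 past the efficient level; on those units the gap between marginal cost and willingness to pay runs from 0 up to 51.
DWL = ½ × 51 × 99 = 2524.5.

Deadweight loss = €2524.5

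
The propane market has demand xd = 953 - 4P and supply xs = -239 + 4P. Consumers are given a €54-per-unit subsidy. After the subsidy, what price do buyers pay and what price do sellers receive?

Pre-subsidy: 953 - 4P = -239 + 4P gives P* = 149, x* = 357.
With the rebate, buyers effectively pay Pb = Ps − 54, where Ps is the price sellers receive.
Demand in terms of Ps becomes xd = 953 − 4(Ps − 54) = 1169 - 4Ps. Setting this equal to supply: 1169 - 4Ps = -239 + 4Ps, so Ps = 176.
Buyers pay Pb = 176 − 54 = 122; x' = -239 + 4·176 = 465.

Buyers pay €122; sellers receive €176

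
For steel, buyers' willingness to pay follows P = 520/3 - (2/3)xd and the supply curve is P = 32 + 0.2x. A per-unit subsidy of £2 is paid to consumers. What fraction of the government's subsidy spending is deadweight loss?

DWL / government spending = 3/430

Pre-subsidy: 520/3 - (2/3)x = 32 + 0.2x gives x* = 2120/13 and P* = 840/13.
With the rebate, buyers effectively pay Pb = Ps − 2, where Ps is the price sellers receive.
On the curves, Pb = 520/3 - (2/3)x and Ps = 32 + 0.2x; the wedge Ps − Pb = 2 gives 32 + 0.2x − (520/3 - (2/3)x) = 2, so x' = 2150/13.
Then Pb = 520/3 − (2/3)·(2150/13) = 820/13 and Ps = 32 + 0.2·(2150/13) = 846/13.
ΔCS = ½(2120/13 + 2150/13)(840/13 − 820/13) = 42700/169; ΔPS = ½(2120/13 + 2150/13)(846/13 − 840/13) = 12810/169.
Government spending = 2 × 2150/13 = 4300/13.
DWL = ½ × 2 × (2150/13 − 2120/13) = 30/13; fraction = (30/13) / (4300/13) = 3/430.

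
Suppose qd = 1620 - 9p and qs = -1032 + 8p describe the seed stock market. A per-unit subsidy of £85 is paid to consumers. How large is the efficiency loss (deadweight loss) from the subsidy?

Deadweight loss = £15300

Pre-subsidy: 1620 - 9p = -1032 + 8p gives p* = 156, q* = 216.
With the rebate, buyers effectively pay pb = ps − 85, where ps is the price sellers receive.
Demand in terms of ps becomes qd = 1620 − 9(ps − 85) = 2385 - 9ps. Setting this equal to supply: 2385 - 9ps = -1032 + 8ps, so ps = 201.
Buyers pay pb = 201 − 85 = 116; q' = -1032 + 8·201 = 576.
The subsidy expands output by 576 − 216 = 360 past the efficient level; on those units the gap between marginal cost and willingness to pay runs from 0 up to 85.
DWL = ½ × 85 × 360 = 15300.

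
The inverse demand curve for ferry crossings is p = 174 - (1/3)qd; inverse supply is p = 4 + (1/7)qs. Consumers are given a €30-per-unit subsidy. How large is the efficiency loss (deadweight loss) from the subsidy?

Pre-subsidy: 174 - (1/3)q = 4 + (1/7)q gives q* = 357 and p* = 55.
With the rebate, buyers effectively pay pb = ps − 30, where ps is the price sellers receive.
On the curves, pb = 174 - (1/3)q and ps = 4 + (1/7)q; the wedge ps − pb = 30 gives 4 + (1/7)q − (174 - (1/3)q) = 30, so q' = 420.
Then pb = 174 − (1/3)·420 = 34 and ps = 4 + (1/7)·420 = 64.
The subsidy expands output by 420 − 357 = 63 past the efficient level; on those units the gap between marginal cost and willingness to pay runs from 0 up to 30.
DWL = ½ × 30 × 63 = 945.

Deadweight loss = €945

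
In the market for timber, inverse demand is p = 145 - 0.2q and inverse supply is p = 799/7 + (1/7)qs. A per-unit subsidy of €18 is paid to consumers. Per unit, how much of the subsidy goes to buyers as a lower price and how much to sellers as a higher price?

Buyers gain €10.5 per unit; sellers gain €7.5 per unit

Pre-subsidy: 145 - 0.2q = 799/7 + (1/7)q gives q* = 90 and p* = 127.
With the rebate, buyers effectively pay pb = ps − 18, where ps is the price sellers receive.
On the curves, pb = 145 - 0.2q and ps = 799/7 + (1/7)q; the wedge ps − pb = 18 gives 799/7 + (1/7)q − (145 - 0.2q) = 18, so q' = 142.5.
Then pb = 145 − 0.2·142.5 = 116.5 and ps = 799/7 + (1/7)·142.5 = 134.5.
Buyers' price falls by p* − pb = 127 − 116.5 = 10.5; sellers' price rises by ps − p* = 134.5 − 127 = 7.5.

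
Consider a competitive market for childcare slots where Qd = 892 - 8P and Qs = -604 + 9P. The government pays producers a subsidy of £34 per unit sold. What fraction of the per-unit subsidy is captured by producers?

Producer share = 8/17

Pre-subsidy: 892 - 8P = -604 + 9P gives P* = 88, Q* = 188.
With the subsidy, sellers receive Ps = Pb + 34 for each unit, where Pb is the price buyers pay.
Supply in terms of Pb becomes Qs = -604 + 9(Pb + 34) = -298 + 9Pb. Setting this equal to demand: 892 - 8Pb = -298 + 9Pb, so Pb = 70.
Sellers receive Ps = 70 + 34 = 104; Q' = 892 − 8·70 = 332.
Buyers' price falls by P* − Pb = 88 − 70 = 18; sellers' price rises by Ps − P* = 104 − 88 = 16.
So producers capture 16/34 = 8/17 of each unit of subsidy.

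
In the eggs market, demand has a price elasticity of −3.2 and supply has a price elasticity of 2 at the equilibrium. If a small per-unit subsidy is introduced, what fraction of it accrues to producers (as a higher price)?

Producer share = 8/13

For a small subsidy around the equilibrium, the benefit split depends on the relative slopes, which at a point are proportional to the elasticities.
Buyer share = εs/(εs + |εd|) = 2/(2 + 3.2) = 5/13; seller share = |εd|/(εs + |εd|) = 8/13.
So producers capture 8/13 of the subsidy.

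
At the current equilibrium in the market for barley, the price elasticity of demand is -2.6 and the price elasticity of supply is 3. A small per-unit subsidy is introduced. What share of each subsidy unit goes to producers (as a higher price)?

For a small subsidy around the equilibrium, the benefit split depends on the relative slopes, which at a point are proportional to the elasticities.
Buyer share = εs/(εs + |εd|) = 3/(3 + 2.6) = 15/28; seller share = |εd|/(εs + |εd|) = 13/28.
So producers capture 13/28 of the subsidy.

Producer share = 13/28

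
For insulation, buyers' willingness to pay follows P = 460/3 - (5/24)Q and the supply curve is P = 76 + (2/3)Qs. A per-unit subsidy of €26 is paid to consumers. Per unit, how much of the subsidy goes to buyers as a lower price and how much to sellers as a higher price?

Buyers gain 130/21 per unit; sellers gain 416/21 per unit

Pre-subsidy: 460/3 - (5/24)Q = 76 + (2/3)Q gives Q* = 1856/21 and P* = 8500/63.
With the rebate, buyers effectively pay Pb = Ps − 26, where Ps is the price sellers receive.
On the curves, Pb = 460/3 - (5/24)Q and Ps = 76 + (2/3)Q; the wedge Ps − Pb = 26 gives 76 + (2/3)Q − (460/3 - (5/24)Q) = 26, so Q' = 2480/21.
Then Pb = 460/3 − (5/24)·(2480/21) = 8110/63 and Ps = 76 + (2/3)·(2480/21) = 9748/63.
Buyers' price falls by P* − Pb = 8500/63 − 8110/63 = 130/21; sellers' price rises by Ps − P* = 9748/63 − 8500/63 = 416/21.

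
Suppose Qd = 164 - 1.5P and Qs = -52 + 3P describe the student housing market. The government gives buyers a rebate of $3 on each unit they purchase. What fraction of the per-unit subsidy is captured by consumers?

Pre-subsidy: 164 - 1.5P = -52 + 3P gives P* = 48, Q* = 92.
With the rebate, buyers effectively pay Pb = Ps − 3, where Ps is the price sellers receive.
Demand in terms of Ps becomes Qd = 164 − 1.5(Ps − 3) = 168.5 - 1.5Ps. Setting this equal to supply: 168.5 - 1.5Ps = -52 + 3Ps, so Ps = 49.
Buyers pay Pb = 49 − 3 = 46; Q' = -52 + 3·49 = 95.
Buyers' price falls by P* − Pb = 48 − 46 = 2; sellers' price rises by Ps − P* = 49 − 48 = 1.
So consumers capture 2/3 = 2/3 of each unit of subsidy.

Consumer share = 2/3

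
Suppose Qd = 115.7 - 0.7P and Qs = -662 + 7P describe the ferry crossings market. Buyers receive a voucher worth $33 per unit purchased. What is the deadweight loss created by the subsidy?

Pre-subsidy: 115.7 - 0.7P = -662 + 7P gives P* = 101, Q* = 45.
With the rebate, buyers effectively pay Pb = Ps − 33, where Ps is the price sellers receive.
Demand in terms of Ps becomes Qd = 115.7 − 0.7(Ps − 33) = 138.8 - 0.7Ps. Setting this equal to supply: 138.8 - 0.7Ps = -662 + 7Ps, so Ps = 104.
Buyers pay Pb = 104 − 33 = 71; Q' = -662 + 7·104 = 66.
The subsidy expands output by 66 − 45 = 21 past the efficient level; on those units the gap between marginal cost and willingness to pay runs from 0 up to 33.
DWL = ½ × 33 × 21 = 346.5.

Deadweight loss = $346.5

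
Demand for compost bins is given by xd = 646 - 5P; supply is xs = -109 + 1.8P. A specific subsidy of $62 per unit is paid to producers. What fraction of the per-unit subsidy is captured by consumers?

Pre-subsidy: 646 - 5P = -109 + 1.8P gives P* = 3775/34, x* = 3089/34.
With the subsidy, sellers receive Ps = Pb + 62 for each unit, where Pb is the price buyers pay.
Supply in terms of Pb becomes xs = -109 + 1.8(Pb + 62) = 2.6 + 1.8Pb. Setting this equal to demand: 646 - 5Pb = 2.6 + 1.8Pb, so Pb = 3217/34.
Sellers receive Ps = 3217/34 + 62 = 5325/34; x' = 646 − 5·(3217/34) = 5879/34.
Buyers' price falls by P* − Pb = 3775/34 − 3217/34 = 279/17; sellers' price rises by Ps − P* = 5325/34 − 3775/34 = 775/17.
So consumers capture (279/17)/62 = 9/34 of each unit of subsidy.

Consumer share = 9/34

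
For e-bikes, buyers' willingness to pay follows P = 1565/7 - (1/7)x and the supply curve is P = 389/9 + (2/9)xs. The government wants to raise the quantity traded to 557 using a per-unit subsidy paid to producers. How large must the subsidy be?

At x = 557, from the demand curve buyers pay Pb = 1565/7 − (1/7)·557 = 144; from the supply curve sellers need Ps = 389/9 + (2/9)·557 = 167.
The subsidy must fill the gap: s = Ps − Pb = 167 − 144 = 23.

Required subsidy s = 23 per unit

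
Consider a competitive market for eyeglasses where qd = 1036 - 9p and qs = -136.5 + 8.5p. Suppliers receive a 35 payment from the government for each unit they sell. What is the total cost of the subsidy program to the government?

Government cost = 20510

Pre-subsidy: 1036 - 9p = -136.5 + 8.5p gives p* = 67, q* = 433.
With the subsidy, sellers receive ps = pb + 35 for each unit, where pb is the price buyers pay.
Supply in terms of pb becomes qs = -136.5 + 8.5(pb + 35) = 161 + 8.5pb. Setting this equal to demand: 1036 - 9pb = 161 + 8.5pb, so pb = 50.
Sellers receive ps = 50 + 35 = 85; q' = 1036 − 9·50 = 586.
Government outlay = subsidy × quantity = 35 × 586 = 20510.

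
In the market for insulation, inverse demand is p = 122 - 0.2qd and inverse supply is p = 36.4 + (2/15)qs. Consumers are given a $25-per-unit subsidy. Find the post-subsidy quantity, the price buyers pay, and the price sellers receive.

Pre-subsidy: 122 - 0.2q = 36.4 + (2/15)q gives q* = 256.8 and p* = 70.64.
With the rebate, buyers effectively pay pb = ps − 25, where ps is the price sellers receive.
On the curves, pb = 122 - 0.2q and ps = 36.4 + (2/15)q; the wedge ps − pb = 25 gives 36.4 + (2/15)q − (122 - 0.2q) = 25, so q' = 331.8.
Then pb = 122 − 0.2·331.8 = 55.64 and ps = 36.4 + (2/15)·331.8 = 80.64.

q' = 331.8; buyers pay $55.64; sellers receive $80.64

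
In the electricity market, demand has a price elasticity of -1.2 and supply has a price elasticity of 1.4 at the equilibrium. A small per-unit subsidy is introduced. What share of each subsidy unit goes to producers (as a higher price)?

For a small subsidy around the equilibrium, the benefit split depends on the relative slopes, which at a point are proportional to the elasticities.
Buyer share = εs/(εs + |εd|) = 1.4/(1.4 + 1.2) = 7/13; seller share = |εd|/(εs + |εd|) = 6/13.
So producers capture 6/13 of the subsidy.

Producer share = 6/13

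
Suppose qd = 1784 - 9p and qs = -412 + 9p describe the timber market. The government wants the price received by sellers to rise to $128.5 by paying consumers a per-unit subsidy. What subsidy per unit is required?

At a seller price of 128.5, quantity supplied is -412 + 9·128.5 = 744.5.
Buyers absorb 744.5 only when they pay pb with 1784 − 9·pb = 744.5, i.e. pb = 115.5.
s = ps − pb = 128.5 − 115.5 = 13.

Required subsidy s = $13 per unit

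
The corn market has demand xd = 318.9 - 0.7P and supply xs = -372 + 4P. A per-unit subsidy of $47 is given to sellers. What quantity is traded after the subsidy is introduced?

x' = 244

Pre-subsidy: 318.9 - 0.7P = -372 + 4P gives P* = 147, x* = 216.
With the subsidy, sellers receive Ps = Pb + 47 for each unit, where Pb is the price buyers pay.
Supply in terms of Pb becomes xs = -372 + 4(Pb + 47) = -184 + 4Pb. Setting this equal to demand: 318.9 - 0.7Pb = -184 + 4Pb, so Pb = 107.
Sellers receive Ps = 107 + 47 = 154; x' = 318.9 − 0.7·107 = 244.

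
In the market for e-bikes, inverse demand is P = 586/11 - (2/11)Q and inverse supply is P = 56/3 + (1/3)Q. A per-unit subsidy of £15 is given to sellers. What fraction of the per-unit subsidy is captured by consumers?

Consumer share = 6/17

Pre-subsidy: 586/11 - (2/11)Q = 56/3 + (1/3)Q gives Q* = 1142/17 and P* = 698/17.
With the subsidy, sellers receive Ps = Pb + 15 for each unit, where Pb is the price buyers pay.
On the curves, Pb = 586/11 - (2/11)Q and Ps = 56/3 + (1/3)Q; the wedge Ps − Pb = 15 gives 56/3 + (1/3)Q − (586/11 - (2/11)Q) = 15, so Q' = 1637/17.
Then Pb = 586/11 − (2/11)·(1637/17) = 608/17 and Ps = 56/3 + (1/3)·(1637/17) = 863/17.
Buyers' price falls by P* − Pb = 698/17 − 608/17 = 90/17; sellers' price rises by Ps − P* = 863/17 − 698/17 = 165/17.
So consumers capture (90/17)/15 = 6/17 of each unit of subsidy.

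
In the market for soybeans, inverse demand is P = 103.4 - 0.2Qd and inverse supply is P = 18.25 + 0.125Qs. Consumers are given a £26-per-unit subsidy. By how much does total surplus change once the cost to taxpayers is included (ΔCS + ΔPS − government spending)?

Pre-subsidy: 103.4 - 0.2Q = 18.25 + 0.125Q gives Q* = 262 and P* = 51.
With the rebate, buyers effectively pay Pb = Ps − 26, where Ps is the price sellers receive.
On the curves, Pb = 103.4 - 0.2Q and Ps = 18.25 + 0.125Q; the wedge Ps − Pb = 26 gives 18.25 + 0.125Q − (103.4 - 0.2Q) = 26, so Q' = 342.
Then Pb = 103.4 − 0.2·342 = 35 and Ps = 18.25 + 0.125·342 = 61.
ΔCS = ½(262 + 342)(51 − 35) = 4832; ΔPS = ½(262 + 342)(61 − 51) = 3020.
Government spending = 26 × 342 = 8892.
Net change = 4832 + 3020 − 8892 = -1040. The loss equals the DWL triangle ½·26·80.

Net change in total surplus = -£1040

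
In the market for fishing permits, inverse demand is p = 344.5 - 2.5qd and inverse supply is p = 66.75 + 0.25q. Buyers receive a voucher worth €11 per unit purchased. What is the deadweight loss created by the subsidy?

Pre-subsidy: 344.5 - 2.5q = 66.75 + 0.25q gives q* = 101 and p* = 92.
With the rebate, buyers effectively pay pb = ps − 11, where ps is the price sellers receive.
On the curves, pb = 344.5 - 2.5q and ps = 66.75 + 0.25q; the wedge ps − pb = 11 gives 66.75 + 0.25q − (344.5 - 2.5q) = 11, so q' = 105.
Then pb = 344.5 − 2.5·105 = 82 and ps = 66.75 + 0.25·105 = 93.
The subsidy expands output by 105 − 101 = 4 past the efficient level; on those units the gap between marginal cost and willingness to pay runs from 0 up to 11.
DWL = ½ × 11 × 4 = 22.

Deadweight loss = €22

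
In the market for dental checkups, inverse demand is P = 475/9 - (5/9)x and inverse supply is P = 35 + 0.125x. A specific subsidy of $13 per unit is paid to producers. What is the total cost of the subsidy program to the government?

Government cost = 28808/49

Pre-subsidy: 475/9 - (5/9)x = 35 + 0.125x gives x* = 1280/49 and P* = 1875/49.
With the subsidy, sellers receive Ps = Pb + 13 for each unit, where Pb is the price buyers pay.
On the curves, Pb = 475/9 - (5/9)x and Ps = 35 + 0.125x; the wedge Ps − Pb = 13 gives 35 + 0.125x − (475/9 - (5/9)x) = 13, so x' = 2216/49.
Then Pb = 475/9 − (5/9)·(2216/49) = 1355/49 and Ps = 35 + 0.125·(2216/49) = 1992/49.
Government outlay = subsidy × quantity = 13 × 2216/49 = 28808/49.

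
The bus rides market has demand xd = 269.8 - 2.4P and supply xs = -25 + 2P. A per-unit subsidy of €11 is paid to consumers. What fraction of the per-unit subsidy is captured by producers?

Producer share = 6/11

Pre-subsidy: 269.8 - 2.4P = -25 + 2P gives P* = 67, x* = 109.
With the rebate, buyers effectively pay Pb = Ps − 11, where Ps is the price sellers receive.
Demand in terms of Ps becomes xd = 269.8 − 2.4(Ps − 11) = 296.2 - 2.4Ps. Setting this equal to supply: 296.2 - 2.4Ps = -25 + 2Ps, so Ps = 73.
Buyers pay Pb = 73 − 11 = 62; x' = -25 + 2·73 = 121.
Buyers' price falls by P* − Pb = 67 − 62 = 5; sellers' price rises by Ps − P* = 73 − 67 = 6.
So producers capture 6/11 = 6/11 of each unit of subsidy.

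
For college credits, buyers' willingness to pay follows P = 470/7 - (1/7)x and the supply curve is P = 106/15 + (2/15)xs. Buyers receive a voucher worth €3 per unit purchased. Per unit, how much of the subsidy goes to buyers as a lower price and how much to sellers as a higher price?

Pre-subsidy: 470/7 - (1/7)x = 106/15 + (2/15)x gives x* = 6308/29 and P* = 1046/29.
With the rebate, buyers effectively pay Pb = Ps − 3, where Ps is the price sellers receive.
On the curves, Pb = 470/7 - (1/7)x and Ps = 106/15 + (2/15)x; the wedge Ps − Pb = 3 gives 106/15 + (2/15)x − (470/7 - (1/7)x) = 3, so x' = 6623/29.
Then Pb = 470/7 − (1/7)·(6623/29) = 1001/29 and Ps = 106/15 + (2/15)·(6623/29) = 1088/29.
Buyers' price falls by P* − Pb = 1046/29 − 1001/29 = 45/29; sellers' price rises by Ps − P* = 1088/29 − 1046/29 = 42/29.

Buyers gain 45/29 per unit; sellers gain 42/29 per unit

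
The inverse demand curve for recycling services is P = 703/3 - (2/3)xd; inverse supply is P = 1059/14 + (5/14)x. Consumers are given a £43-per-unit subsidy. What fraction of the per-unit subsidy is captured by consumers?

Pre-subsidy: 703/3 - (2/3)x = 1059/14 + (5/14)x gives x* = 155 and P* = 131.
With the rebate, buyers effectively pay Pb = Ps − 43, where Ps is the price sellers receive.
On the curves, Pb = 703/3 - (2/3)x and Ps = 1059/14 + (5/14)x; the wedge Ps − Pb = 43 gives 1059/14 + (5/14)x − (703/3 - (2/3)x) = 43, so x' = 197.
Then Pb = 703/3 − (2/3)·197 = 103 and Ps = 1059/14 + (5/14)·197 = 146.
Buyers' price falls by P* − Pb = 131 − 103 = 28; sellers' price rises by Ps − P* = 146 − 131 = 15.
So consumers capture 28/43 = 28/43 of each unit of subsidy.

Consumer share = 28/43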